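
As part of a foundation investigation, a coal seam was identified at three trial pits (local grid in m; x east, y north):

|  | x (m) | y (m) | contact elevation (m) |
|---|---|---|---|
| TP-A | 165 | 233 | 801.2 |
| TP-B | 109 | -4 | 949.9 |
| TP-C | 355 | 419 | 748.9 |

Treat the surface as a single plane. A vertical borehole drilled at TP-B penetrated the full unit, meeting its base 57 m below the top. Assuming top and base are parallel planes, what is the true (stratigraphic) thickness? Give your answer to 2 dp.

43.34 m

Let the plane be z = a·x + b·y + c.
TP-B−TP-A: −56a − 237b = 148.7;  TP-C−TP-A: 190a + 186b = −52.3.
Solving gives a = 0.44095, b = −0.73162.
|∇z| = √(a²+b²) = 0.85423, so dip δ = arctan(0.85423) = 40.50°.
True thickness = vertical thickness × cos δ = 57 × cos 40.50° = 43.34 m.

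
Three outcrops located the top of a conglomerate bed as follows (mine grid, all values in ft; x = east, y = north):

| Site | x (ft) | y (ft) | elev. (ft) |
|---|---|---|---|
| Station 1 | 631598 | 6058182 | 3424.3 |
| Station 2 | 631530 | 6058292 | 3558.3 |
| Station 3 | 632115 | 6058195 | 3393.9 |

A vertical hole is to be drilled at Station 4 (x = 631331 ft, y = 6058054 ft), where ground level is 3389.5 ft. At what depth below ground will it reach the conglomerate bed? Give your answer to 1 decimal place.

Two edge vectors: Station 1→Station 2 = (-68, 110, 134), Station 1→Station 3 = (517, 13, -30.4).
Normal n = (Station 1→Station 2) × (Station 1→Station 3) = (-5086, 67210.8, -57754).
So ∂z/∂x = −n_x/n_z = −0.088063164 and ∂z/∂y = −n_y/n_z = 1.163742771.
Intercept c from Station 1: 3424.3 + 55620.52 − 7050165.51 = −6991120.69.
At (631331, 6058054): z_contact = −55597.01 + 7050016.55 − 6991120.69 = 3298.85 ft.
Depth below ground = 3389.5 − 3298.85 = 90.6 ft.

90.6 ft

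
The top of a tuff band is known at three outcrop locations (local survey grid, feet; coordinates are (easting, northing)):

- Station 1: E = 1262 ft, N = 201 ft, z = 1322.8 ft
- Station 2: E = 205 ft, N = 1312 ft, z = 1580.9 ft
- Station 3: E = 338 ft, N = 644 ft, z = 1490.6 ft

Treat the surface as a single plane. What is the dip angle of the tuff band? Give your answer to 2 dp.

Two edge vectors: Station 1→Station 2 = (-1057, 1111, 258.1), Station 1→Station 3 = (-924, 443, 167.8).
Normal n = (Station 1→Station 2) × (Station 1→Station 3) = (72087.5, -61119.8, 558313).
So ∂z/∂E = −n_x/n_z = −0.12912 and ∂z/∂N = −n_y/n_z = 0.10947.
Gradient magnitude |∇z| = √(a² + b²) = √(0.01667 + 0.01198) = 0.16928.
True dip = arctan(0.16928) = 9.61°, dipping toward SE (azimuth ≈ 130°).

9.61°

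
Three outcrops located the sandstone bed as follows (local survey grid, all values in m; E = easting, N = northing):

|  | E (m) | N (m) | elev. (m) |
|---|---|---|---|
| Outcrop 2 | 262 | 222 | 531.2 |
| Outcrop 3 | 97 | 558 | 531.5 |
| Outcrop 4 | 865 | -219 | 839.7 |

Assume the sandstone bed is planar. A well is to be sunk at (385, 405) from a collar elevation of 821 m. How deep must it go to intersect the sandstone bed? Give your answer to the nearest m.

Let the plane be z = a·E + b·N + c.
Outcrop 3−Outcrop 2: −165a + 336b = 0.3;  Outcrop 4−Outcrop 2: 603a − 441b = 308.5.
Solving gives a = 0.79934, b = 0.39342.
Then c = 531.2 − a·262 − b·222 = 234.43.
At (385, 405): z_contact = 307.7 + 159.3 + 234.43 = 701.5 m.
Depth below ground = 821 − 701.5 = 119 m.

119 m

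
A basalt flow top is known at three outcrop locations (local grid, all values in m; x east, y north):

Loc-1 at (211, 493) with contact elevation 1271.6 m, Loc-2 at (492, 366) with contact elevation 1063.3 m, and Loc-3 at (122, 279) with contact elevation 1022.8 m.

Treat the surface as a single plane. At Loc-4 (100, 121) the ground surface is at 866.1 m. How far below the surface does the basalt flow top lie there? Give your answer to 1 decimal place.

Let the plane be z = a·x + b·y + c.
Loc-2−Loc-1: 281a − 127b = −208.3;  Loc-3−Loc-1: −89a − 214b = −248.8.
Solving gives a = −0.18168, b = 1.23817.
Then c = 1271.6 − a·211 − b·493 = 699.51.
At (100, 121): z_contact = −18.17 + 149.82 + 699.51 = 831.17 m.
Depth below ground = 866.1 − 831.17 = 34.9 m.

34.9 m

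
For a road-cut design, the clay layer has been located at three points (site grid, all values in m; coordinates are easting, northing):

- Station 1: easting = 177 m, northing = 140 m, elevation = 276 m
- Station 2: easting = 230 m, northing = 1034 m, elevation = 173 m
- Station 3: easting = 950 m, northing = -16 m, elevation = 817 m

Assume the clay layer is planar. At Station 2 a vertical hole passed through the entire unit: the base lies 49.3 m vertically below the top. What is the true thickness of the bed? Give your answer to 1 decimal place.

Let the plane be z = a·easting + b·northing + c.
Station 2−Station 1: 53a + 894b = −103;  Station 3−Station 1: 773a − 156b = 541.
Solving gives a = 0.66862, b = −0.15485.
|∇z| = √(a²+b²) = 0.68632, so dip δ = arctan(0.68632) = 34.46°.
True thickness = vertical thickness × cos δ = 49.3 × cos 34.46° = 40.6 m.

40.6 m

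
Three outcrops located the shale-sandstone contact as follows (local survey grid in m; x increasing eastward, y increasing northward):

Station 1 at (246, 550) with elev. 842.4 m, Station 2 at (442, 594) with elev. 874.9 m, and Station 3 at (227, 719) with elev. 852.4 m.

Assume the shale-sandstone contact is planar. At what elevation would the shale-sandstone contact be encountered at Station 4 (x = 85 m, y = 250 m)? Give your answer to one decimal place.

Two edge vectors: Station 1→Station 2 = (196, 44, 32.5), Station 1→Station 3 = (-19, 169, 10).
Normal n = (Station 1→Station 2) × (Station 1→Station 3) = (-5052.5, -2577.5, 33960).
So ∂z/∂x = −n_x/n_z = 0.14878 and ∂z/∂y = −n_y/n_z = 0.07590.
Intercept c from Station 1: 842.4 − 36.60 − 41.74 = 764.06.
At (85, 250): z = 12.6 + 19.0 + 764.06 = 795.7 m.

795.7 m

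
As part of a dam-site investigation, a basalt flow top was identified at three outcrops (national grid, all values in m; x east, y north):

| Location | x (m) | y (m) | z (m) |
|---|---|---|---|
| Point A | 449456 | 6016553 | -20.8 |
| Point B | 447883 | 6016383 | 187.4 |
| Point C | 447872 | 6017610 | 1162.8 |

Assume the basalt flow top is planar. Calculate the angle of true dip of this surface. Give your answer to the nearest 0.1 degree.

39.4°

Let the plane be z = a·x + b·y + c.
Point B−Point A: −1573a − 170b = 208.2;  Point C−Point A: −1584a + 1057b = 1183.6.
Solving gives a = −0.21806, b = 0.79299.
Gradient magnitude |∇z| = √(a² + b²) = √(0.04755 + 0.62884) = 0.82243.
True dip = arctan(0.82243) = 39.4°, dipping toward SSE (azimuth ≈ 165°).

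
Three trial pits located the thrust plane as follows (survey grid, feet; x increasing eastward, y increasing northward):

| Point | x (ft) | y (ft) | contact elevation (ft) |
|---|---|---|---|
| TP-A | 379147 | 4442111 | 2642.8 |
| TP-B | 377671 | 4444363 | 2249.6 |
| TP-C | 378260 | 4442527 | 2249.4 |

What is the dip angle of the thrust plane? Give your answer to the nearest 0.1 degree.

28.7°

Two edge vectors: TP-A→TP-B = (-1476, 2252, -393.2), TP-A→TP-C = (-887, 416, -393.4).
Normal n = (TP-A→TP-B) × (TP-A→TP-C) = (-722365.6, -231890, 1383508).
So ∂z/∂x = −n_x/n_z = 0.52213 and ∂z/∂y = −n_y/n_z = 0.16761.
Gradient magnitude |∇z| = √(a² + b²) = √(0.27262 + 0.02809) = 0.54837.
True dip = arctan(0.54837) = 28.7°, dipping toward WSW (azimuth ≈ 252°).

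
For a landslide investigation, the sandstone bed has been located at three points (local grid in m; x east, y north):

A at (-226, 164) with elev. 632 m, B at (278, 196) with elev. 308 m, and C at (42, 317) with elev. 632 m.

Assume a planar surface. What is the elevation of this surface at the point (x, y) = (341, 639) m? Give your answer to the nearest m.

824 m

Two edge vectors: A→B = (504, 32, -324), A→C = (268, 153, 0).
Normal n = (A→B) × (A→C) = (49572, -86832, 68536).
So ∂z/∂x = −n_x/n_z = −0.72330 and ∂z/∂y = −n_y/n_z = 1.26695.
Intercept c from A: 632 − 163.47 − 207.78 = 260.75.
At (341, 639): z = −246.6 + 809.6 + 260.75 = 823.7 m.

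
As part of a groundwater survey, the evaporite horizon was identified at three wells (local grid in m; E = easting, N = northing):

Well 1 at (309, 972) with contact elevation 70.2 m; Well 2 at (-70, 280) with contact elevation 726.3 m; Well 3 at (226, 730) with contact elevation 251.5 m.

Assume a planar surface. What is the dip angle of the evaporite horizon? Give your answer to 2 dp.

46.59°

Two edge vectors: Well 1→Well 2 = (-379, -692, 656.1), Well 1→Well 3 = (-83, -242, 181.3).
Normal n = (Well 1→Well 2) × (Well 1→Well 3) = (33316.6, 14256.4, 34282).
So ∂z/∂E = −n_x/n_z = −0.97184 and ∂z/∂N = −n_y/n_z = −0.41586.
Gradient magnitude |∇z| = √(a² + b²) = √(0.94447 + 0.17294) = 1.05708.
True dip = arctan(1.05708) = 46.59°, dipping toward ENE (azimuth ≈ 067°).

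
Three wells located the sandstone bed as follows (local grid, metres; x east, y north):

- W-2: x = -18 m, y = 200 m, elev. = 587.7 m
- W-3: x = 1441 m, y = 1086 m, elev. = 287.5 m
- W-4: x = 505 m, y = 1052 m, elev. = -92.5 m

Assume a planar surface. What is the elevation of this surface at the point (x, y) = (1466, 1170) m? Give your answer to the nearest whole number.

Let the plane be z = a·x + b·y + c.
W-3−W-2: 1459a + 886b = −300.2;  W-4−W-2: 523a + 852b = −680.2.
Solving gives a = 0.44490, b = −1.07146.
Then c = 587.7 − a·-18 − b·200 = 810.00.
At (1466, 1170): z = 652.2 − 1253.6 + 810.00 = 208.6 m.

209 m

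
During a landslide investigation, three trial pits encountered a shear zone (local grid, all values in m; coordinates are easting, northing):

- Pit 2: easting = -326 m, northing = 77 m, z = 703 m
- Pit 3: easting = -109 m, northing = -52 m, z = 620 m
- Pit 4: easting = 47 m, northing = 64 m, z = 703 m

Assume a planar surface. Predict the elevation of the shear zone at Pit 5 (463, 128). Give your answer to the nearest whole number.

Let the plane be z = a·easting + b·northing + c.
Pit 3−Pit 2: 217a − 129b = −83;  Pit 4−Pit 2: 373a − 13b = 0.
Solving gives a = 0.02382, b = 0.68348.
Then c = 703 − a·-326 − b·77 = 658.14.
At (463, 128): z = 11.0 + 87.5 + 658.14 = 756.7 m.

757 m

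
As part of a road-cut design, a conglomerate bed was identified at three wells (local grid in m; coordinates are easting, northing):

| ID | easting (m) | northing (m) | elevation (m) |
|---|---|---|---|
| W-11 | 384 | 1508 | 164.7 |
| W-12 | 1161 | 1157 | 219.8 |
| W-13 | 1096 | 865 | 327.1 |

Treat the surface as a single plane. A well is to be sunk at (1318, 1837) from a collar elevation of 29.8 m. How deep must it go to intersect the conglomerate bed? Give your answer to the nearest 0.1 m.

Two edge vectors: W-11→W-12 = (777, -351, 55.1), W-11→W-13 = (712, -643, 162.4).
Normal n = (W-11→W-12) × (W-11→W-13) = (-21573.1, -86953.6, -249699).
So ∂z/∂easting = −n_x/n_z = −0.086396 and ∂z/∂northing = −n_y/n_z = −0.348234.
Intercept c from W-11: 164.7 + 33.18 + 525.14 = 723.01.
At (1318, 1837): z_contact = −113.87 − 639.71 + 723.01 = -30.56 m.
Depth below ground = 29.8 − (-30.56) = 60.4 m.

60.4 m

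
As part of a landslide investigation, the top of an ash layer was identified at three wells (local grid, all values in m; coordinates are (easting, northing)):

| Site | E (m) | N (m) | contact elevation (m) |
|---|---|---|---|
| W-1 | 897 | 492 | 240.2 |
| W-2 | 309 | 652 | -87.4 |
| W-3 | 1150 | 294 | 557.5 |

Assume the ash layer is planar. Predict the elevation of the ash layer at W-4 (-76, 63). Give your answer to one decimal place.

645.3 m

Two edge vectors: W-1→W-2 = (-588, 160, -327.6), W-1→W-3 = (253, -198, 317.3).
Normal n = (W-1→W-2) × (W-1→W-3) = (-14096.8, 103689.6, 75944).
So ∂z/∂E = −n_x/n_z = 0.185621 and ∂z/∂N = −n_y/n_z = −1.365343.
Intercept c from W-1: 240.2 − 166.50 + 671.75 = 745.45.
At (-76, 63): z = −14.1 − 86.0 + 745.45 = 645.3 m.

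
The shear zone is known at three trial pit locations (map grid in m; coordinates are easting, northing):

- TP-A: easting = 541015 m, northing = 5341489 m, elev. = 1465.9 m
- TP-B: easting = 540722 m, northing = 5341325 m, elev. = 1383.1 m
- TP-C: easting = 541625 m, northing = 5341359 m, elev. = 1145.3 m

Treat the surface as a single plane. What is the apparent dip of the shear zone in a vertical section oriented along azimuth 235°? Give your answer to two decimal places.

19.38°

Two edge vectors: TP-A→TP-B = (-293, -164, -82.8), TP-A→TP-C = (610, -130, -320.6).
Normal n = (TP-A→TP-B) × (TP-A→TP-C) = (41814.4, -144443.8, 138130).
So ∂z/∂easting = −n_x/n_z = −0.30272 and ∂z/∂northing = −n_y/n_z = 1.04571.
Unit vector along 235° is (sin 235°, cos 235°) = (-0.8192, -0.5736).
Slope in that direction = a·(-0.8192) + b·(-0.5736) = −0.35182.
Apparent dip = arctan|0.35182| = 19.38° (true dip is 47.4°, so apparent ≤ true as expected).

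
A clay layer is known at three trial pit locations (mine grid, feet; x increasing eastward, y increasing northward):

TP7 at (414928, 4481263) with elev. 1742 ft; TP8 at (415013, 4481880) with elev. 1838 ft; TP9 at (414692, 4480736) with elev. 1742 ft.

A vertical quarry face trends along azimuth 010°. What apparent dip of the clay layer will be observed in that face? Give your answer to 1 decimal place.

7.6°

Let the plane be z = a·x + b·y + c.
TP8−TP7: 85a + 617b = 96;  TP9−TP7: −236a − 527b = 0.
Solving gives a = −0.50182, b = 0.22472.
Unit vector along 010° is (sin 10°, cos 10°) = (0.1736, 0.9848).
Slope in that direction = a·(0.1736) + b·(0.9848) = 0.13417.
Apparent dip = arctan|0.13417| = 7.6° (true dip is 28.8°, so apparent ≤ true as expected).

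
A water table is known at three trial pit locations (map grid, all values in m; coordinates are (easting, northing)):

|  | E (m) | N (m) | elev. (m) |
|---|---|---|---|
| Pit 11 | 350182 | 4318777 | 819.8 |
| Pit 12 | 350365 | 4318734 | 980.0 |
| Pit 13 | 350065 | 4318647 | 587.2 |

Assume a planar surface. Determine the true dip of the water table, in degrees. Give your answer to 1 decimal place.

53.5°

Let the plane be z = a·E + b·N + c.
Pit 12−Pit 11: 183a − 43b = 160.2;  Pit 13−Pit 11: −117a − 130b = −232.6.
Solving gives a = 1.06963, b = 0.82656.
Gradient magnitude |∇z| = √(a² + b²) = √(1.14411 + 0.68321) = 1.35178.
True dip = arctan(1.35178) = 53.5°, dipping toward SW (azimuth ≈ 232°).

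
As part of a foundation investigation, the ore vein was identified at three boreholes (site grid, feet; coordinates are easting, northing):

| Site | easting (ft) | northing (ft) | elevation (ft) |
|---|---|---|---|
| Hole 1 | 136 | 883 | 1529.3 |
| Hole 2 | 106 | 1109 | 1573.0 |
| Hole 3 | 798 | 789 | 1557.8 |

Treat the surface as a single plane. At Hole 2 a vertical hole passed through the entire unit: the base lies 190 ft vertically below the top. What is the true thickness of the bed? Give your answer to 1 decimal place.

Let the plane be z = a·easting + b·northing + c.
Hole 2−Hole 1: −30a + 226b = 43.7;  Hole 3−Hole 1: 662a − 94b = 28.5.
Solving gives a = 0.07186, b = 0.20290.
|∇z| = √(a²+b²) = 0.21525, so dip δ = arctan(0.21525) = 12.15°.
True thickness = vertical thickness × cos δ = 190 × cos 12.15° = 185.7 ft.

185.7 ft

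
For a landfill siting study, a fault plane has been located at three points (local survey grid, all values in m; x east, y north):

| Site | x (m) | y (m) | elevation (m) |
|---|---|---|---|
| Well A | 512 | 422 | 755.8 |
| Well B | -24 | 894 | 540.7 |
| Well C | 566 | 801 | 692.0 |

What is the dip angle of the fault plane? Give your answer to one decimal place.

16.8°

Two edge vectors: Well A→Well B = (-536, 472, -215.1), Well A→Well C = (54, 379, -63.8).
Normal n = (Well A→Well B) × (Well A→Well C) = (51409.3, -45812.2, -228632).
So ∂z/∂x = −n_x/n_z = 0.22486 and ∂z/∂y = −n_y/n_z = −0.20038.
Gradient magnitude |∇z| = √(a² + b²) = √(0.05056 + 0.04015) = 0.30118.
True dip = arctan(0.30118) = 16.8°, dipping toward NW (azimuth ≈ 312°).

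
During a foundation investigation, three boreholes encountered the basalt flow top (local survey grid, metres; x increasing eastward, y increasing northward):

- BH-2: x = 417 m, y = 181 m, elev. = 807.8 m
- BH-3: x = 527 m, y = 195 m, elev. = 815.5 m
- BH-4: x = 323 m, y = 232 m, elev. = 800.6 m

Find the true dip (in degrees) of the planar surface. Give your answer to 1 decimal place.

4.1°

Let the plane be z = a·x + b·y + c.
BH-3−BH-2: 110a + 14b = 7.7;  BH-4−BH-2: −94a + 51b = −7.2.
Solving gives a = 0.07125, b = −0.00985.
Gradient magnitude |∇z| = √(a² + b²) = √(0.00508 + 0.00010) = 0.07193.
True dip = arctan(0.07193) = 4.1°, dipping toward W (azimuth ≈ 278°).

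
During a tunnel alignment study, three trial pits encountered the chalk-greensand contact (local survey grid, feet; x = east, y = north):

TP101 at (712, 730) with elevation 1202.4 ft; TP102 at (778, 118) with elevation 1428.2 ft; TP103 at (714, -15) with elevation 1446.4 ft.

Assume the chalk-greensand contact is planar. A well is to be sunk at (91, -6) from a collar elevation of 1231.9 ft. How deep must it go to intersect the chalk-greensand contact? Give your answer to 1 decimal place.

33.9 ft

Let the plane be z = a·x + b·y + c.
TP102−TP101: 66a − 612b = 225.8;  TP103−TP101: 2a − 745b = 244.
Solving gives a = 0.39405, b = −0.32646.
Then c = 1202.4 − a·712 − b·730 = 1160.15.
At (91, -6): z_contact = 35.86 + 1.96 + 1160.15 = 1197.97 ft.
Depth below ground = 1231.9 − 1197.97 = 33.9 ft.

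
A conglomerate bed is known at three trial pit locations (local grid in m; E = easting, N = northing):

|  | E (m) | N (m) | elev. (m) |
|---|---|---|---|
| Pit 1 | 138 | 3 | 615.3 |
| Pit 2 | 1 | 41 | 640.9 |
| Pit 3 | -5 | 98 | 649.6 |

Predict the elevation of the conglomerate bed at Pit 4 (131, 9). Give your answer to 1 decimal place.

Two edge vectors: Pit 1→Pit 2 = (-137, 38, 25.6), Pit 1→Pit 3 = (-143, 95, 34.3).
Normal n = (Pit 1→Pit 2) × (Pit 1→Pit 3) = (-1128.6, 1038.3, -7581).
So ∂z/∂E = −n_x/n_z = −0.14887 and ∂z/∂N = −n_y/n_z = 0.13696.
Intercept c from Pit 1: 615.3 + 20.54 − 0.41 = 635.43.
At (131, 9): z = −19.5 + 1.2 + 635.43 = 617.2 m.

617.2 m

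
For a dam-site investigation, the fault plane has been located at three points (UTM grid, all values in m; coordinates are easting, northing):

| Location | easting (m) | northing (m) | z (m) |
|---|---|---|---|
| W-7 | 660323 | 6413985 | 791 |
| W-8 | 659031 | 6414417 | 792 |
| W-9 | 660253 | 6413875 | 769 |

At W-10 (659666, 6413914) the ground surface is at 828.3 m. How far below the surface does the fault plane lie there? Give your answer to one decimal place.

Two edge vectors: W-7→W-8 = (-1292, 432, 1), W-7→W-9 = (-70, -110, -22).
Normal n = (W-7→W-8) × (W-7→W-9) = (-9394, -28494, 172360).
So ∂z/∂easting = −n_x/n_z = 0.054502205 and ∂z/∂northing = −n_y/n_z = 0.165316779.
Intercept c from W-7: 791 − 35989.06 − 1060339.34 = −1095537.40.
At (659666, 6413914): z_contact = 35953.25 + 1060327.60 − 1095537.40 = 743.45 m.
Depth below ground = 828.3 − 743.45 = 84.8 m.

84.8 m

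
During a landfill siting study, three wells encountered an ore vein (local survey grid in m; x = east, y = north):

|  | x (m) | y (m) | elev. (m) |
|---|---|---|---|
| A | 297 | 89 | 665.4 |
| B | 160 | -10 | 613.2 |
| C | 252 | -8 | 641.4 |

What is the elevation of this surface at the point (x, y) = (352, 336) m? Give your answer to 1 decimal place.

708.4 m

Two edge vectors: A→B = (-137, -99, -52.2), A→C = (-45, -97, -24).
Normal n = (A→B) × (A→C) = (-2687.4, -939, 8834).
So ∂z/∂x = −n_x/n_z = 0.30421 and ∂z/∂y = −n_y/n_z = 0.10629.
Intercept c from A: 665.4 − 90.35 − 9.46 = 565.59.
At (352, 336): z = 107.1 + 35.7 + 565.59 = 708.4 m.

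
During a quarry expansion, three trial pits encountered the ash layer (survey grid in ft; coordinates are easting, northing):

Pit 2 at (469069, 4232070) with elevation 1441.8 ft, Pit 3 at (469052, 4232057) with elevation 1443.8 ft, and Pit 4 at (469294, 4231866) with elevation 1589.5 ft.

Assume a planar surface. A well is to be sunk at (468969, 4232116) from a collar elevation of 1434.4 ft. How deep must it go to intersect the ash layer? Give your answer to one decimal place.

37.6 ft

Let the plane be z = a·easting + b·northing + c.
Pit 3−Pit 2: −17a − 13b = 2;  Pit 4−Pit 2: 225a − 204b = 147.7.
Solving gives a = 0.236524323, b = −0.463147192.
Then c = 1441.8 − a·469069 − b·4232070 = 1850566.91.
At (468969, 4232116): z_contact = 110922.58 − 1960092.64 + 1850566.91 = 1396.84 ft.
Depth below ground = 1434.4 − 1396.84 = 37.6 ft.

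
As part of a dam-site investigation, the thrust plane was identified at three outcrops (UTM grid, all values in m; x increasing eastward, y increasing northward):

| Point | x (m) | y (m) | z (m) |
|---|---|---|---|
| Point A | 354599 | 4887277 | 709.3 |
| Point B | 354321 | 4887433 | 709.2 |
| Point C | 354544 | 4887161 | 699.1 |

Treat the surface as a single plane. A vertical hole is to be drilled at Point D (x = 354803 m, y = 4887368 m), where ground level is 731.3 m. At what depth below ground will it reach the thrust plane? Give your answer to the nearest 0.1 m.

Two edge vectors: Point A→Point B = (-278, 156, -0.1), Point A→Point C = (-55, -116, -10.2).
Normal n = (Point A→Point B) × (Point A→Point C) = (-1602.8, -2830.1, 40828).
So ∂z/∂x = −n_x/n_z = 0.039257372 and ∂z/∂y = −n_y/n_z = 0.069317625.
Intercept c from Point A: 709.3 − 13920.62 − 338774.44 = −351985.76.
At (354803, 4887368): z_contact = 13928.63 + 338780.74 − 351985.76 = 723.62 m.
Depth below ground = 731.3 − 723.62 = 7.7 m.

7.7 m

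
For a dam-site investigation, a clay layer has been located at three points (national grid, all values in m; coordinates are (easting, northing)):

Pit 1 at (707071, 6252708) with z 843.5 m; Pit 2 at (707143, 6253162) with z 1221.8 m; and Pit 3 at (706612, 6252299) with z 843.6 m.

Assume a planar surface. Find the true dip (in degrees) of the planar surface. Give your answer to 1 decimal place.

Two edge vectors: Pit 1→Pit 2 = (72, 454, 378.3), Pit 1→Pit 3 = (-459, -409, 0.1).
Normal n = (Pit 1→Pit 2) × (Pit 1→Pit 3) = (154770.1, -173646.9, 178938).
So ∂z/∂E = −n_x/n_z = −0.86494 and ∂z/∂N = −n_y/n_z = 0.97043.
Gradient magnitude |∇z| = √(a² + b²) = √(0.74812 + 0.94174) = 1.29994.
True dip = arctan(1.29994) = 52.4°, dipping toward SE (azimuth ≈ 138°).

52.4°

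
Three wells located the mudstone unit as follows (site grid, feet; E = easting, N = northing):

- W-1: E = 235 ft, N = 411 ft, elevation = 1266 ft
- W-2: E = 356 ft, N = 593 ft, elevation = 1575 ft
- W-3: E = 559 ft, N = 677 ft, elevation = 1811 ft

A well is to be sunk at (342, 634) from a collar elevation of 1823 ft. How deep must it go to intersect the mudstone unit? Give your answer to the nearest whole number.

205 ft

Let the plane be z = a·E + b·N + c.
W-2−W-1: 121a + 182b = 309;  W-3−W-1: 324a + 266b = 545.
Solving gives a = 0.63461, b = 1.27589.
Then c = 1266 − a·235 − b·411 = 592.48.
At (342, 634): z_contact = 217.0 + 808.9 + 592.48 = 1618.4 ft.
Depth below ground = 1823 − 1618.4 = 205 ft.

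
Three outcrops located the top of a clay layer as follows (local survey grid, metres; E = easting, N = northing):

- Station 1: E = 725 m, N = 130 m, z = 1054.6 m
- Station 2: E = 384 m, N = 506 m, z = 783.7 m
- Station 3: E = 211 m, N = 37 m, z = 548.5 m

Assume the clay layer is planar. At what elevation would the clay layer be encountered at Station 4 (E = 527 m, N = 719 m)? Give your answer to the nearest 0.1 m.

952.2 m

Two edge vectors: Station 1→Station 2 = (-341, 376, -270.9), Station 1→Station 3 = (-514, -93, -506.1).
Normal n = (Station 1→Station 2) × (Station 1→Station 3) = (-215487.3, -33337.5, 224977).
So ∂z/∂E = −n_x/n_z = 0.95782 and ∂z/∂N = −n_y/n_z = 0.14818.
Intercept c from Station 1: 1054.6 − 694.42 − 19.26 = 340.92.
At (527, 719): z = 504.8 + 106.5 + 340.92 = 952.2 m.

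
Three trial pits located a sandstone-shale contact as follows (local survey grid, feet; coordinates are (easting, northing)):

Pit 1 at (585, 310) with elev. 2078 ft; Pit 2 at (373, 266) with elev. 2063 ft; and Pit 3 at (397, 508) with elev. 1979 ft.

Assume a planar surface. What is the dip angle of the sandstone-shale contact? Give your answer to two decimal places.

21.30°

Two edge vectors: Pit 1→Pit 2 = (-212, -44, -15), Pit 1→Pit 3 = (-188, 198, -99).
Normal n = (Pit 1→Pit 2) × (Pit 1→Pit 3) = (7326, -18168, -50248).
So ∂z/∂E = −n_x/n_z = 0.14580 and ∂z/∂N = −n_y/n_z = −0.36157.
Gradient magnitude |∇z| = √(a² + b²) = √(0.02126 + 0.13073) = 0.38986.
True dip = arctan(0.38986) = 21.30°, dipping toward NNW (azimuth ≈ 338°).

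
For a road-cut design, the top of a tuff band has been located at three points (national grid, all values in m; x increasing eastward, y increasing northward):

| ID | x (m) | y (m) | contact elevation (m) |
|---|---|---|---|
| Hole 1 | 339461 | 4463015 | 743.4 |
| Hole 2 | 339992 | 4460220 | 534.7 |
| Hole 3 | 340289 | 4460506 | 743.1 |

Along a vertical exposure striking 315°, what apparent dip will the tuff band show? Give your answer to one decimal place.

Two edge vectors: Hole 1→Hole 2 = (531, -2795, -208.7), Hole 1→Hole 3 = (828, -2509, -0.3).
Normal n = (Hole 1→Hole 2) × (Hole 1→Hole 3) = (-522789.8, -172644.3, 981981).
So ∂z/∂x = −n_x/n_z = 0.53238 and ∂z/∂y = −n_y/n_z = 0.17581.
Unit vector along 315° is (sin 315°, cos 315°) = (-0.7071, 0.7071).
Slope in that direction = a·(-0.7071) + b·(0.7071) = −0.25213.
Apparent dip = arctan|0.25213| = 14.2° (true dip is 29.3°, so apparent ≤ true as expected).

14.2°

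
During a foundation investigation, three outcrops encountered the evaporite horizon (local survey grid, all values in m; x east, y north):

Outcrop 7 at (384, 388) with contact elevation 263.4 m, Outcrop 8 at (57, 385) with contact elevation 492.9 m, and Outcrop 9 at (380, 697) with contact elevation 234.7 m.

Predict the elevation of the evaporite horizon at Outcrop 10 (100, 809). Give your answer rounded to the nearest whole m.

Let the plane be z = a·x + b·y + c.
Outcrop 8−Outcrop 7: −327a − 3b = 229.5;  Outcrop 9−Outcrop 7: −4a + 309b = −28.7.
Solving gives a = −0.70090, b = −0.10195.
Then c = 263.4 − a·384 − b·388 = 572.10.
At (100, 809): z = −70.1 − 82.5 + 572.10 = 419.5 m.

420 m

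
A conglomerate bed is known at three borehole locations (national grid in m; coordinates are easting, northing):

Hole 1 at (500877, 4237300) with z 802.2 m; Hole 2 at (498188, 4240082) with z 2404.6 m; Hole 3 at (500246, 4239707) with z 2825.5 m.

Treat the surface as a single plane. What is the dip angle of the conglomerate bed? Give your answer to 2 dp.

45.32°

Let the plane be z = a·easting + b·northing + c.
Hole 2−Hole 1: −2689a + 2782b = 1602.4;  Hole 3−Hole 1: −631a + 2407b = 2023.3.
Solving gives a = 0.37563, b = 0.93906.
Gradient magnitude |∇z| = √(a² + b²) = √(0.14110 + 0.88184) = 1.01140.
True dip = arctan(1.01140) = 45.32°, dipping toward SSW (azimuth ≈ 202°).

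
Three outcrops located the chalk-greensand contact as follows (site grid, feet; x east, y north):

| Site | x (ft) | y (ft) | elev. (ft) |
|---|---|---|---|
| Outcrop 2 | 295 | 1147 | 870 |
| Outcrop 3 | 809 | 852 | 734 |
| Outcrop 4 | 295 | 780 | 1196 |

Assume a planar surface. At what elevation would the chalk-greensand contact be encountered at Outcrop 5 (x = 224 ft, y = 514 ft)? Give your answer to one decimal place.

Let the plane be z = a·x + b·y + c.
Outcrop 3−Outcrop 2: 514a − 295b = −136;  Outcrop 4−Outcrop 2: 0a − 367b = 326.
Solving gives a = −0.774404, b = −0.888283.
Then c = 870 − a·295 − b·1147 = 2117.31.
At (224, 514): z = −173.5 − 456.6 + 2117.31 = 1487.3 ft.

1487.3 ft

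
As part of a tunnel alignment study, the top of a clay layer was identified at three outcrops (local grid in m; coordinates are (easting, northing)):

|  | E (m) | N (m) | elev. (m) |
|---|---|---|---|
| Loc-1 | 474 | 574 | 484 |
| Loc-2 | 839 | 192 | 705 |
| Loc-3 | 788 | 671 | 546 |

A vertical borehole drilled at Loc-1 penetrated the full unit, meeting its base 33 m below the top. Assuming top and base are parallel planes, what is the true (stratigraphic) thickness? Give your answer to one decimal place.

Let the plane be z = a·E + b·N + c.
Loc-2−Loc-1: 365a − 382b = 221;  Loc-3−Loc-1: 314a + 97b = 62.
Solving gives a = 0.29044, b = −0.30102.
|∇z| = √(a²+b²) = 0.41829, so dip δ = arctan(0.41829) = 22.70°.
True thickness = vertical thickness × cos δ = 33 × cos 22.70° = 30.4 m.

30.4 m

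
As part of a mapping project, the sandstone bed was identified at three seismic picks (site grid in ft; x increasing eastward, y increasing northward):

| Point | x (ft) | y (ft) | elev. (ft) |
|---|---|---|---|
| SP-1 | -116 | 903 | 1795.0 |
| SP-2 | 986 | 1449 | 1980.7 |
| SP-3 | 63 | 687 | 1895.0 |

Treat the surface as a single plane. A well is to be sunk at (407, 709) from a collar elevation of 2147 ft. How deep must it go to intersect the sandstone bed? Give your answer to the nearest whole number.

Let the plane be z = a·x + b·y + c.
SP-2−SP-1: 1102a + 546b = 185.7;  SP-3−SP-1: 179a − 216b = 100.
Solving gives a = 0.28208, b = −0.22921.
Then c = 1795 − a·-116 − b·903 = 2034.69.
At (407, 709): z_contact = 114.8 − 162.5 + 2034.69 = 1987.0 ft.
Depth below ground = 2147 − 1987.0 = 160 ft.

160 ft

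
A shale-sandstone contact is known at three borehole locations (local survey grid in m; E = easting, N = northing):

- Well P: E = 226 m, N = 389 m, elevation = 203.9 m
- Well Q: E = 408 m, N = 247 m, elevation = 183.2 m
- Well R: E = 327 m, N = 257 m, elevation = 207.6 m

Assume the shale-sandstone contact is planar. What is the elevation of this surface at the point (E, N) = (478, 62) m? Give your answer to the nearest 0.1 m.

212.5 m

Two edge vectors: Well P→Well Q = (182, -142, -20.7), Well P→Well R = (101, -132, 3.7).
Normal n = (Well P→Well Q) × (Well P→Well R) = (-3257.8, -2764.1, -9682).
So ∂z/∂E = −n_x/n_z = −0.33648 and ∂z/∂N = −n_y/n_z = −0.28549.
Intercept c from Well P: 203.9 + 76.04 + 111.06 = 391.00.
At (478, 62): z = −160.8 − 17.7 + 391.00 = 212.5 m.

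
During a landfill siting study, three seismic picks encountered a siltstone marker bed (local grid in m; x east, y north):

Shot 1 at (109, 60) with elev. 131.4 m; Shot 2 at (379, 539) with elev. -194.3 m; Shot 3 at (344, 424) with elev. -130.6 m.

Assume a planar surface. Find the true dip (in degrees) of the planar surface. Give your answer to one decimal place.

Let the plane be z = a·x + b·y + c.
Shot 2−Shot 1: 270a + 479b = −325.7;  Shot 3−Shot 1: 235a + 364b = −262.
Solving gives a = −0.48605, b = −0.40599.
Gradient magnitude |∇z| = √(a² + b²) = √(0.23624 + 0.16482) = 0.63330.
True dip = arctan(0.63330) = 32.3°, dipping toward NE (azimuth ≈ 050°).

32.3°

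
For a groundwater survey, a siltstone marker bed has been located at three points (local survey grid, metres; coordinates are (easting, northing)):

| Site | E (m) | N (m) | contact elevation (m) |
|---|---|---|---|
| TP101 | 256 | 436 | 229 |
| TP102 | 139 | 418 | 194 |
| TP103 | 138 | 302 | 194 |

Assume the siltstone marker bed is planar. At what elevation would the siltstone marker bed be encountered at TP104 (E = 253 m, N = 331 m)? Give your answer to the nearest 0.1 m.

228.4 m

Two edge vectors: TP101→TP102 = (-117, -18, -35), TP101→TP103 = (-118, -134, -35).
Normal n = (TP101→TP102) × (TP101→TP103) = (-4060, 35, 13554).
So ∂z/∂E = −n_x/n_z = 0.29954 and ∂z/∂N = −n_y/n_z = −0.00258.
Intercept c from TP101: 229 − 76.68 + 1.13 = 153.44.
At (253, 331): z = 75.8 − 0.9 + 153.44 = 228.4 m.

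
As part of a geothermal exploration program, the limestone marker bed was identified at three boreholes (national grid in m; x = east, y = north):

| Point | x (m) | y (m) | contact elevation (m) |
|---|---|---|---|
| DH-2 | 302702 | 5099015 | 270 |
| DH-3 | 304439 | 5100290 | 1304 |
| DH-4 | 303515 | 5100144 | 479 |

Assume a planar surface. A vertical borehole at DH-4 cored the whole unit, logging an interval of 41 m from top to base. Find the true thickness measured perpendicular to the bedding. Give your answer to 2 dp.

27.54 m

Let the plane be z = a·x + b·y + c.
DH-3−DH-2: 1737a + 1275b = 1034;  DH-4−DH-2: 813a + 1129b = 209.
Solving gives a = 0.97449, b = −0.51661.
|∇z| = √(a²+b²) = 1.10296, so dip δ = arctan(1.10296) = 47.80°.
True thickness = vertical thickness × cos δ = 41 × cos 47.80° = 27.54 m.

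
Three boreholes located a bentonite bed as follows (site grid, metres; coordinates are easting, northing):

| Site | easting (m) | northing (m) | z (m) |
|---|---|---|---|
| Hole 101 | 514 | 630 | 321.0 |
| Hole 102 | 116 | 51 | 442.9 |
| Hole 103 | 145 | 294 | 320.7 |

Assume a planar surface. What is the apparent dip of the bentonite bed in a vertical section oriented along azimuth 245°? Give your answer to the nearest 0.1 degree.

Let the plane be z = a·easting + b·northing + c.
Hole 102−Hole 101: −398a − 579b = 121.9;  Hole 103−Hole 101: −369a − 336b = −0.3.
Solving gives a = 0.51465, b = −0.56430.
Unit vector along 245° is (sin 245°, cos 245°) = (-0.9063, -0.4226).
Slope in that direction = a·(-0.9063) + b·(-0.4226) = −0.22794.
Apparent dip = arctan|0.22794| = 12.8° (true dip is 37.4°, so apparent ≤ true as expected).

12.8°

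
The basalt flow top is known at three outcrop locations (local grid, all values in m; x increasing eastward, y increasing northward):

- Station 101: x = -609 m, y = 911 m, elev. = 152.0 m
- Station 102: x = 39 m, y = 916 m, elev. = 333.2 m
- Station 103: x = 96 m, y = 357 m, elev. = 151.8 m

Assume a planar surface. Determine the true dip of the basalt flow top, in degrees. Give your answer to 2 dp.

Let the plane be z = a·x + b·y + c.
Station 102−Station 101: 648a + 5b = 181.2;  Station 103−Station 101: 705a − 554b = −0.2.
Solving gives a = 0.27691, b = 0.35274.
Gradient magnitude |∇z| = √(a² + b²) = √(0.07668 + 0.12443) = 0.44845.
True dip = arctan(0.44845) = 24.15°, dipping toward SW (azimuth ≈ 218°).

24.15°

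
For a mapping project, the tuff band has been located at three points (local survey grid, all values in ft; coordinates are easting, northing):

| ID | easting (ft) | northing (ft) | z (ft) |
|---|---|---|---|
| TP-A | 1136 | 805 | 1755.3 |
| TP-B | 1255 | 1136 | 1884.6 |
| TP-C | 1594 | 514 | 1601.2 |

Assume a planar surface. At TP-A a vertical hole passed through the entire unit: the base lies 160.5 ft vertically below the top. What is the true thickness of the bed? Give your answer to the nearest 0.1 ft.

147.8 ft

Two edge vectors: TP-A→TP-B = (119, 331, 129.3), TP-A→TP-C = (458, -291, -154.1).
Normal n = (TP-A→TP-B) × (TP-A→TP-C) = (-13380.8, 77557.3, -186227).
So ∂z/∂easting = −n_x/n_z = −0.07185 and ∂z/∂northing = −n_y/n_z = 0.41647.
|∇z| = √(a²+b²) = 0.42262, so dip δ = arctan(0.42262) = 22.91°.
True thickness = vertical thickness × cos δ = 160.5 × cos 22.91° = 147.8 ft.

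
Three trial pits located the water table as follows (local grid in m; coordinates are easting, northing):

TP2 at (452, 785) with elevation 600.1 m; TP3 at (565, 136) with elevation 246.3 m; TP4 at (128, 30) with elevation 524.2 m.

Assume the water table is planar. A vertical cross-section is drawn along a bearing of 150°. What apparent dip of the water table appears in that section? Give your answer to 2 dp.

Two edge vectors: TP2→TP3 = (113, -649, -353.8), TP2→TP4 = (-324, -755, -75.9).
Normal n = (TP2→TP3) × (TP2→TP4) = (-217859.9, 123207.9, -295591).
So ∂z/∂easting = −n_x/n_z = −0.73703 and ∂z/∂northing = −n_y/n_z = 0.41682.
Unit vector along 150° is (sin 150°, cos 150°) = (0.5000, -0.8660).
Slope in that direction = a·(0.5000) + b·(-0.8660) = −0.72949.
Apparent dip = arctan|0.72949| = 36.11° (true dip is 40.3°, so apparent ≤ true as expected).

36.11°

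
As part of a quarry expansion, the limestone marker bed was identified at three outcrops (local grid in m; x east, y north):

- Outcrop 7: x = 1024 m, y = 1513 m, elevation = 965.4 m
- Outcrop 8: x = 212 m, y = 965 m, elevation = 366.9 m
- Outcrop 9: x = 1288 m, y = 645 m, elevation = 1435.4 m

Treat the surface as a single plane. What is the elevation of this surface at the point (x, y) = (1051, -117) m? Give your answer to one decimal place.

Let the plane be z = a·x + b·y + c.
Outcrop 8−Outcrop 7: −812a − 548b = −598.5;  Outcrop 9−Outcrop 7: 264a − 868b = 470.
Solving gives a = 0.914737, b = −0.263260.
Then c = 965.4 − a·1024 − b·1513 = 427.02.
At (1051, -117): z = 961.4 + 30.8 + 427.02 = 1419.2 m.

1419.2 m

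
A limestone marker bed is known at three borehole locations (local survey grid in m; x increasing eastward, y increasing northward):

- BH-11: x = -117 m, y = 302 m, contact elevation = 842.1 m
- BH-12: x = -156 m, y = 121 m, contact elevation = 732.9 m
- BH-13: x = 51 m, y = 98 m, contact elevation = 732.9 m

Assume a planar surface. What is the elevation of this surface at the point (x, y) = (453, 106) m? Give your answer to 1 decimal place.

Two edge vectors: BH-11→BH-12 = (-39, -181, -109.2), BH-11→BH-13 = (168, -204, -109.2).
Normal n = (BH-11→BH-12) × (BH-11→BH-13) = (-2511.6, -22604.4, 38364).
So ∂z/∂x = −n_x/n_z = 0.06547 and ∂z/∂y = −n_y/n_z = 0.58921.
Intercept c from BH-11: 842.1 + 7.66 − 177.94 = 671.82.
At (453, 106): z = 29.7 + 62.5 + 671.82 = 763.9 m.

763.9 m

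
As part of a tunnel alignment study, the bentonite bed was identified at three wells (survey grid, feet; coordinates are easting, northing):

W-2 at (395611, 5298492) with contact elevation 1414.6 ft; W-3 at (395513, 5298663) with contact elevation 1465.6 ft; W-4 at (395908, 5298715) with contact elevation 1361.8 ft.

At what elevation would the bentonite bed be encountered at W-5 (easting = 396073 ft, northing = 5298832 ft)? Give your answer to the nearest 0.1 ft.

1331.5 ft

Let the plane be z = a·easting + b·northing + c.
W-3−W-2: −98a + 171b = 51;  W-4−W-2: 297a + 223b = −52.8.
Solving gives a = −0.280857918, b = 0.137286106.
Then c = 1414.6 − a·395611 − b·5298492 = −614884.25.
At (396073, 5298832): z = −111240.2 + 727456.0 − 614884.25 = 1331.5 ft.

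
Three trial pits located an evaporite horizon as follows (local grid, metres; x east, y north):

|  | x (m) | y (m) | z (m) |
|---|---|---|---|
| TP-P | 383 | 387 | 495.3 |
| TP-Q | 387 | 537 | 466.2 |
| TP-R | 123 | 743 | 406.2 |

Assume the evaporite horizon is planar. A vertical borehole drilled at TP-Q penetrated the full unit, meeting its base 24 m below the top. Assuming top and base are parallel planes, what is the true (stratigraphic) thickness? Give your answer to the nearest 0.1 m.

Two edge vectors: TP-P→TP-Q = (4, 150, -29.1), TP-P→TP-R = (-260, 356, -89.1).
Normal n = (TP-P→TP-Q) × (TP-P→TP-R) = (-3005.4, 7922.4, 40424).
So ∂z/∂x = −n_x/n_z = 0.07435 and ∂z/∂y = −n_y/n_z = −0.19598.
|∇z| = √(a²+b²) = 0.20961, so dip δ = arctan(0.20961) = 11.84°.
True thickness = vertical thickness × cos δ = 24 × cos 11.84° = 23.5 m.

23.5 m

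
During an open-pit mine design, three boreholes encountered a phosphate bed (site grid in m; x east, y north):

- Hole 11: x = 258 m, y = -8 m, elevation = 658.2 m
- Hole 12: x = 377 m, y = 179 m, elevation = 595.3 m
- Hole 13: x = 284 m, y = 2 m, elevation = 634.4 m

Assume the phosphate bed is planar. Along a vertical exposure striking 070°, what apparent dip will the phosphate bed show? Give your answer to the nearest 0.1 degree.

40.9°

Let the plane be z = a·x + b·y + c.
Hole 12−Hole 11: 119a + 187b = −62.9;  Hole 13−Hole 11: 26a + 10b = −23.8.
Solving gives a = −1.04074, b = 0.32593.
Unit vector along 070° is (sin 70°, cos 70°) = (0.9397, 0.3420).
Slope in that direction = a·(0.9397) + b·(0.3420) = −0.86650.
Apparent dip = arctan|0.86650| = 40.9° (true dip is 47.5°, so apparent ≤ true as expected).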